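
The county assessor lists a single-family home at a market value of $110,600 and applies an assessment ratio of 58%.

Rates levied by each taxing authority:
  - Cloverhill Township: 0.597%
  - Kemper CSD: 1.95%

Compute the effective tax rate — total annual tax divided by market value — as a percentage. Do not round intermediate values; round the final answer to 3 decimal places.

Assessed value = $110,600 × 0.58 = $64,148
Cloverhill Township: $64,148 × 0.00597 = $382.96356
Kemper CSD: $64,148 × 0.0195 = $1,250.886
Total tax = $1,633.84956
Effective rate = $1,633.84956 ÷ $110,600 = 1.477% of market value

1.477%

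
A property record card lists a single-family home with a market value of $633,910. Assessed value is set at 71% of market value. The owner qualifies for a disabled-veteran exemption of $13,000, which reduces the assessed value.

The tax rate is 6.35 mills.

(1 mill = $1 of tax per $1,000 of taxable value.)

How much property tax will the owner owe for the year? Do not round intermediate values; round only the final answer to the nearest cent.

Assessed value = $633,910 × 0.71 = $450,076.1
Taxable value = $450,076.1 − $13,000 = $437,076.1
Tax = $437,076.1 × 0.00635 = $2,775.433235

$2,775.43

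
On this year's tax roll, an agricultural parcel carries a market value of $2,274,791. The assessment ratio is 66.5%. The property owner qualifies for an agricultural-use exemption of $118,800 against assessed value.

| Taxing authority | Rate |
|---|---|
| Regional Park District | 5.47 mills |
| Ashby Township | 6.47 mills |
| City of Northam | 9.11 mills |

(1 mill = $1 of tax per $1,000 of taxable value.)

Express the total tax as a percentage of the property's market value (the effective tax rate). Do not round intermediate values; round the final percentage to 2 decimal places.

1.29%

Assessed value = $2,274,791 × 0.665 = $1,512,736.015
Taxable value = $1,512,736.015 − $118,800 = $1,393,936.015
Regional Park District: $1,393,936.015 × 0.00547 = $7,624.83000205
Ashby Township: $1,393,936.015 × 0.00647 = $9,018.76601705
City of Northam: $1,393,936.015 × 0.00911 = $12,698.75709665
Total tax = $29,342.35311575
Effective rate = $29,342.35311575 ÷ $2,274,791 = 1.29% of market value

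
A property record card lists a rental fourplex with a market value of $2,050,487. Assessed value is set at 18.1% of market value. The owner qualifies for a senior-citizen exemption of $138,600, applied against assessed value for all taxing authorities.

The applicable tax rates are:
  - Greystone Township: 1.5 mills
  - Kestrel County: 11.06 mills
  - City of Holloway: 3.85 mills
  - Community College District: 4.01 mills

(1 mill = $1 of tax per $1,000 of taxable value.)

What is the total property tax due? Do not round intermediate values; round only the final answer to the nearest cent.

Assessed value = $2,050,487 × 0.181 = $371,138.147
Taxable value = $371,138.147 − $138,600 = $232,538.147
Greystone Township: $232,538.147 × 0.0015 = $348.8072205
Kestrel County: $232,538.147 × 0.01106 = $2,571.87190582
City of Holloway: $232,538.147 × 0.00385 = $895.27186595
Community College District: $232,538.147 × 0.00401 = $932.47796947
Total = $348.8072205 + $2,571.87190582 + $895.27186595 + $932.47796947 = $4,748.42896174

$4,748.43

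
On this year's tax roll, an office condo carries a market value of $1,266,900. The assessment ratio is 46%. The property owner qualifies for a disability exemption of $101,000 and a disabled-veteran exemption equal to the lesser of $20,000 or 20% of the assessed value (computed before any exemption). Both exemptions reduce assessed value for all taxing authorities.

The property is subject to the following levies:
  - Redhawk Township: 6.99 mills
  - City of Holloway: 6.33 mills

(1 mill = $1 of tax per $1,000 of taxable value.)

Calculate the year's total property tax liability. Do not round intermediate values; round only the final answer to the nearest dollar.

$6,151

Assessed value = $1,266,900 × 0.46 = $582,774
Disabled-veteran exemption = min($20,000, 20% × $582,774) = min($20,000, $116,554.8) = $20,000 (dollar cap binds)
Taxable value = $582,774 − $101,000 − $20,000 = $461,774
Redhawk Township: $461,774 × 0.00699 = $3,227.80026
City of Holloway: $461,774 × 0.00633 = $2,923.02942
Total = $6,150.82968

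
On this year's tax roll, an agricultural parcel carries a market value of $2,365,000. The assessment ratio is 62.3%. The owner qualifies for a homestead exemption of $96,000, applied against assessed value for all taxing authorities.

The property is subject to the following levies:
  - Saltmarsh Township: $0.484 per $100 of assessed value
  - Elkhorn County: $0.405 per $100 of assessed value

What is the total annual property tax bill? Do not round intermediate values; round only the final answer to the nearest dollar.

Assessed value = $2,365,000 × 0.623 = $1,473,395
Taxable value = $1,473,395 − $96,000 = $1,377,395
Saltmarsh Township: $1,377,395 × 0.00484 = $6,666.5918
Elkhorn County: $1,377,395 × 0.00405 = $5,578.44975
Total = $6,666.5918 + $5,578.44975 = $12,245.04155

$12,245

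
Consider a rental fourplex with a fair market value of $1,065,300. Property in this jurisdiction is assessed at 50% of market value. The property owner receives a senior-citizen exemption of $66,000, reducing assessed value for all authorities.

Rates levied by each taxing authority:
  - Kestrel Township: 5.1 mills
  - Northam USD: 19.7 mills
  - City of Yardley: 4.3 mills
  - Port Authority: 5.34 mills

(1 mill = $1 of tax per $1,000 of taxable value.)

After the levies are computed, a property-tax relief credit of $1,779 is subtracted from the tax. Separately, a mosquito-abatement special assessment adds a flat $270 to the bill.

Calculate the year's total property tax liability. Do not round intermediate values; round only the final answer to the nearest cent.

$14,562.43

Assessed value = $1,065,300 × 0.5 = $532,650
Taxable value = $532,650 − $66,000 = $466,650
Kestrel Township: $466,650 × 0.0051 = $2,379.915
Northam USD: $466,650 × 0.0197 = $9,193.005
City of Yardley: $466,650 × 0.0043 = $2,006.595
Port Authority: $466,650 × 0.00534 = $2,491.911
Levies subtotal = $16,071.426
After credit = $16,071.426 − $1,779 = $14,292.426
Total = $14,292.426 + $270 = $14,562.426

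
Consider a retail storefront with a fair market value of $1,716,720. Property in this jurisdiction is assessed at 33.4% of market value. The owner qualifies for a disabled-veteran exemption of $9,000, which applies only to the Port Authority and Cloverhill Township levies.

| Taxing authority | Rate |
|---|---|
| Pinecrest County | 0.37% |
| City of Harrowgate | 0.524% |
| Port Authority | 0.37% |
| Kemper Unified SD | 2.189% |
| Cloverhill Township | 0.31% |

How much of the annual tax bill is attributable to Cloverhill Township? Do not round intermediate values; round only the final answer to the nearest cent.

Assessed value = $1,716,720 × 0.334 = $573,384.48
Cloverhill Township taxable value = $573,384.48 − $9,000 = $564,384.48
Cloverhill Township levy = $564,384.48 × 0.0031 = $1,749.591888

$1,749.59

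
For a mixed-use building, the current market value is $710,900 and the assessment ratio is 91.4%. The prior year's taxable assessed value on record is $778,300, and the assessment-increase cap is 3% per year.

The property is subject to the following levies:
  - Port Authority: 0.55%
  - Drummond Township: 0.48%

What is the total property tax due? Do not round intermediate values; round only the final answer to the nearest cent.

$6,692.55

Uncapped assessed value = $710,900 × 0.914 = $649,762.6
Cap limit = $778,300 × 1.03 = $801,649
Taxable assessed value = min($649,762.6, $801,649) = $649,762.6 (cap does not bind)
Port Authority: $649,762.6 × 0.0055 = $3,573.6943
Drummond Township: $649,762.6 × 0.0048 = $3,118.86048
Total = $6,692.55478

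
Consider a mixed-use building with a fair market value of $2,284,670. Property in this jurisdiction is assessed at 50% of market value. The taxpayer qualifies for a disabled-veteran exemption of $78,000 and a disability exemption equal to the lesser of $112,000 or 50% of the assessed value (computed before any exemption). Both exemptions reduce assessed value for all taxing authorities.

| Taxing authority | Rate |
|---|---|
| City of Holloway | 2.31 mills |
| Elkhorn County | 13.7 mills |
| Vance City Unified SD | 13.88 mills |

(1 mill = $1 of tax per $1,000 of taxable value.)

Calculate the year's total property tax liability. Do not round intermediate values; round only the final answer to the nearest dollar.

Assessed value = $2,284,670 × 0.5 = $1,142,335
Disability exemption = min($112,000, 50% × $1,142,335) = min($112,000, $571,167.5) = $112,000 (dollar cap binds)
Taxable value = $1,142,335 − $78,000 − $112,000 = $952,335
City of Holloway: $952,335 × 0.00231 = $2,199.89385
Elkhorn County: $952,335 × 0.0137 = $13,046.9895
Vance City Unified SD: $952,335 × 0.01388 = $13,218.4098
Total = $28,465.29315

$28,465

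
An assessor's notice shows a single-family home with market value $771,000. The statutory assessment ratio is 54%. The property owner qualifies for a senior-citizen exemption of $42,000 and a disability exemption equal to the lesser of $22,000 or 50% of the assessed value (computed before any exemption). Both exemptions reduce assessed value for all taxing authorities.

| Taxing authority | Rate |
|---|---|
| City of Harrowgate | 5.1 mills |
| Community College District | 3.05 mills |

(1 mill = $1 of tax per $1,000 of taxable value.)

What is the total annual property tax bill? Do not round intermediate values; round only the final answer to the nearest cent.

Assessed value = $771,000 × 0.54 = $416,340
Disability exemption = min($22,000, 50% × $416,340) = min($22,000, $208,170) = $22,000 (dollar cap binds)
Taxable value = $416,340 − $42,000 − $22,000 = $352,340
City of Harrowgate: $352,340 × 0.0051 = $1,796.934
Community College District: $352,340 × 0.00305 = $1,074.637
Total = $2,871.571

$2,871.57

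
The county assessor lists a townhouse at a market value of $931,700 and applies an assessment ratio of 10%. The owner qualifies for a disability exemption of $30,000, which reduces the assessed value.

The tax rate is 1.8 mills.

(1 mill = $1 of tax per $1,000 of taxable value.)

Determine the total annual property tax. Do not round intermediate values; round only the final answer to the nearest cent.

Assessed value = $931,700 × 0.1 = $93,170
Taxable value = $93,170 − $30,000 = $63,170
Tax = $63,170 × 0.0018 = $113.706

$113.71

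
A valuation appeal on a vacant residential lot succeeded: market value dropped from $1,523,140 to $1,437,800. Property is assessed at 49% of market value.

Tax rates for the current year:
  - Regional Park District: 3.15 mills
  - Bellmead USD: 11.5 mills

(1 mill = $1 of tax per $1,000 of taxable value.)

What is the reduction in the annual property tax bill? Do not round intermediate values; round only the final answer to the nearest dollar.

$613

Old assessed value = $1,523,140 × 0.49 = $746,338.6
New assessed value = $1,437,800 × 0.49 = $704,522
Combined rate = 0.00315 + 0.0115 = 0.01465
Old tax = $746,338.6 × 0.01465 = $10,933.86049
New tax = $704,522 × 0.01465 = $10,321.2473
Reduction = $10,933.86049 − $10,321.2473 = $612.61319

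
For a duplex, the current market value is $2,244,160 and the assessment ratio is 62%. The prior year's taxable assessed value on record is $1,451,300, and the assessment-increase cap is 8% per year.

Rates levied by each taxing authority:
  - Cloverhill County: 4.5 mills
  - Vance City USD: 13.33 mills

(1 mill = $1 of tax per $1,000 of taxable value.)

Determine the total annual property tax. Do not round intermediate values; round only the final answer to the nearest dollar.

Uncapped assessed value = $2,244,160 × 0.62 = $1,391,379.2
Cap limit = $1,451,300 × 1.08 = $1,567,404
Taxable assessed value = min($1,391,379.2, $1,567,404) = $1,391,379.2 (cap does not bind)
Cloverhill County: $1,391,379.2 × 0.0045 = $6,261.2064
Vance City USD: $1,391,379.2 × 0.01333 = $18,547.084736
Total = $24,808.291136

$24,808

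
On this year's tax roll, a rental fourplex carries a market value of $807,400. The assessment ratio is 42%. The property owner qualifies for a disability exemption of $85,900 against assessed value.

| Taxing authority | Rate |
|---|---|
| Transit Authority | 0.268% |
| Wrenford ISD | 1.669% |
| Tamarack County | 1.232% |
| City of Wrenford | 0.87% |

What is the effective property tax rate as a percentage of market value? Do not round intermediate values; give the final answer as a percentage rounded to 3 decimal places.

1.267%

Assessed value = $807,400 × 0.42 = $339,108
Taxable value = $339,108 − $85,900 = $253,208
Transit Authority: $253,208 × 0.00268 = $678.59744
Wrenford ISD: $253,208 × 0.01669 = $4,226.04152
Tamarack County: $253,208 × 0.01232 = $3,119.52256
City of Wrenford: $253,208 × 0.0087 = $2,202.9096
Total tax = $10,227.07112
Effective rate = $10,227.07112 ÷ $807,400 = 1.267% of market value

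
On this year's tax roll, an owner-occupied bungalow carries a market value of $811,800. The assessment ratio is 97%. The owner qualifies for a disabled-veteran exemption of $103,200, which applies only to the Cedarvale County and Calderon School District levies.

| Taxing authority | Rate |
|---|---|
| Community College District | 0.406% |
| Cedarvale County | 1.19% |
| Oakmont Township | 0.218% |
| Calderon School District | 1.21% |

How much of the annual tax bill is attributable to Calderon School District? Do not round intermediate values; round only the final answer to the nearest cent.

Assessed value = $811,800 × 0.97 = $787,446
Calderon School District taxable value = $787,446 − $103,200 = $684,246
Calderon School District levy = $684,246 × 0.0121 = $8,279.3766

$8,279.38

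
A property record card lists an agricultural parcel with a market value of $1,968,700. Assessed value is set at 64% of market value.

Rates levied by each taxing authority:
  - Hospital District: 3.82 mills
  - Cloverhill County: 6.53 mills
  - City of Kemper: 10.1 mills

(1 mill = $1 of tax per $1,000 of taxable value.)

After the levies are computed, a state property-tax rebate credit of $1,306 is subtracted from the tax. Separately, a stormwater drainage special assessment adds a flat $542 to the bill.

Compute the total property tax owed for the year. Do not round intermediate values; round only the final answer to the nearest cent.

Assessed value = $1,968,700 × 0.64 = $1,259,968
Hospital District: $1,259,968 × 0.00382 = $4,813.07776
Cloverhill County: $1,259,968 × 0.00653 = $8,227.59104
City of Kemper: $1,259,968 × 0.0101 = $12,725.6768
Levies subtotal = $25,766.3456
After credit = $25,766.3456 − $1,306 = $24,460.3456
Total = $24,460.3456 + $542 = $25,002.3456

$25,002.35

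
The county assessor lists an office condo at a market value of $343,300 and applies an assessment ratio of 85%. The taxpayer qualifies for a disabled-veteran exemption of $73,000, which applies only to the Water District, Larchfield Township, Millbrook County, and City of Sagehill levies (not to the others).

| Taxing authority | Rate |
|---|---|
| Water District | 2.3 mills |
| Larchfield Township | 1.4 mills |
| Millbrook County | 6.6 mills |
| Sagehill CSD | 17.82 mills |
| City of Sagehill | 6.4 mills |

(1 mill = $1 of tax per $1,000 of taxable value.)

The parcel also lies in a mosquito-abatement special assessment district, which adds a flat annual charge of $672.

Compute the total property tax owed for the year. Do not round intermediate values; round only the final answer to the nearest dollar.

Assessed value = $343,300 × 0.85 = $291,805
Water District: ($291,805 − $73,000) × 0.0023 = $218,805 × 0.0023 = $503.2515
Larchfield Township: ($291,805 − $73,000) × 0.0014 = $218,805 × 0.0014 = $306.327
Millbrook County: ($291,805 − $73,000) × 0.0066 = $218,805 × 0.0066 = $1,444.113
Sagehill CSD: $291,805 × 0.01782 = $5,199.9651
City of Sagehill: ($291,805 − $73,000) × 0.0064 = $218,805 × 0.0064 = $1,400.352
Levies subtotal = $8,854.0086
Total = $8,854.0086 + $672 = $9,526.0086

$9,526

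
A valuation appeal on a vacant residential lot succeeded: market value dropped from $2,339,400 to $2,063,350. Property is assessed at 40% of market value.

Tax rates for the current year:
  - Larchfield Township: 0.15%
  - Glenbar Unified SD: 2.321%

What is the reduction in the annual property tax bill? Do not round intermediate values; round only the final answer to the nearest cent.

Old assessed value = $2,339,400 × 0.4 = $935,760
New assessed value = $2,063,350 × 0.4 = $825,340
Combined rate = 0.0015 + 0.02321 = 0.02471
Old tax = $935,760 × 0.02471 = $23,122.6296
New tax = $825,340 × 0.02471 = $20,394.1514
Reduction = $23,122.6296 − $20,394.1514 = $2,728.4782

$2,728.48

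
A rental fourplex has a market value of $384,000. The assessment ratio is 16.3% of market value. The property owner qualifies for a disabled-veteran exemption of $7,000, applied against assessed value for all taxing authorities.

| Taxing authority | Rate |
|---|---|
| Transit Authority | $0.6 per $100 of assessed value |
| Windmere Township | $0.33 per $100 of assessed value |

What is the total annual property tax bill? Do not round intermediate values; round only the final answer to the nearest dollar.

$517

Assessed value = $384,000 × 0.163 = $62,592
Taxable value = $62,592 − $7,000 = $55,592
Transit Authority: $55,592 × 0.006 = $333.552
Windmere Township: $55,592 × 0.0033 = $183.4536
Total = $333.552 + $183.4536 = $517.0056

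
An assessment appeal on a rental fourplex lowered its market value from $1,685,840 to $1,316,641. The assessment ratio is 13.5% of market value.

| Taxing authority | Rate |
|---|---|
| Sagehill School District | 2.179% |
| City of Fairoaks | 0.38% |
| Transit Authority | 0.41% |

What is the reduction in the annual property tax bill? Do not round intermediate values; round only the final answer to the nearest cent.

Old assessed value = $1,685,840 × 0.135 = $227,588.4
New assessed value = $1,316,641 × 0.135 = $177,746.535
Combined rate = 0.02179 + 0.0038 + 0.0041 = 0.02969
Old tax = $227,588.4 × 0.02969 = $6,757.099596
New tax = $177,746.535 × 0.02969 = $5,277.29462415
Reduction = $6,757.099596 − $5,277.29462415 = $1,479.80497185

$1,479.80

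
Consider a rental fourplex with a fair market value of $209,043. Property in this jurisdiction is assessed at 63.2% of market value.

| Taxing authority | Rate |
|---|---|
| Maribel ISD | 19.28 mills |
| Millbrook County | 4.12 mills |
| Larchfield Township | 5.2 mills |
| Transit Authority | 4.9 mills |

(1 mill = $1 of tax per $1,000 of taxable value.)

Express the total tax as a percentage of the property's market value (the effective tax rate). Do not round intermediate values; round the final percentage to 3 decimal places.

Assessed value = $209,043 × 0.632 = $132,115.176
Maribel ISD: $132,115.176 × 0.01928 = $2,547.18059328
Millbrook County: $132,115.176 × 0.00412 = $544.31452512
Larchfield Township: $132,115.176 × 0.0052 = $686.9989152
Transit Authority: $132,115.176 × 0.0049 = $647.3643624
Total tax = $4,425.858396
Effective rate = $4,425.858396 ÷ $209,043 = 2.117% of market value

2.117%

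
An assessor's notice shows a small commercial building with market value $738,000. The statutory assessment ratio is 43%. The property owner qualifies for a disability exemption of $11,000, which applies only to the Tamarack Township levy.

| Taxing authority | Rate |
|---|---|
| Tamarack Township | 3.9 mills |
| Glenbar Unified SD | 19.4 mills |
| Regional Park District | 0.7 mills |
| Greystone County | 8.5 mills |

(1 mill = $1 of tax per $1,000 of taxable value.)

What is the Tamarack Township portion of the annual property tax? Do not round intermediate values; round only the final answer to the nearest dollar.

$1,195

Assessed value = $738,000 × 0.43 = $317,340
Tamarack Township taxable value = $317,340 − $11,000 = $306,340
Tamarack Township levy = $306,340 × 0.0039 = $1,194.726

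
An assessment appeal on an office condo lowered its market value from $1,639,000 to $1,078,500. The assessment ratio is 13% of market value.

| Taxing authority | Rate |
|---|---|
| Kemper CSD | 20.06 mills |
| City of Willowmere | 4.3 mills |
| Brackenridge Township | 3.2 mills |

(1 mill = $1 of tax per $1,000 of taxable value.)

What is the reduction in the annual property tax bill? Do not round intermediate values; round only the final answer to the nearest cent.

$2,008.16

Old assessed value = $1,639,000 × 0.13 = $213,070
New assessed value = $1,078,500 × 0.13 = $140,205
Combined rate = 0.02006 + 0.0043 + 0.0032 = 0.02756
Old tax = $213,070 × 0.02756 = $5,872.2092
New tax = $140,205 × 0.02756 = $3,864.0498
Reduction = $5,872.2092 − $3,864.0498 = $2,008.1594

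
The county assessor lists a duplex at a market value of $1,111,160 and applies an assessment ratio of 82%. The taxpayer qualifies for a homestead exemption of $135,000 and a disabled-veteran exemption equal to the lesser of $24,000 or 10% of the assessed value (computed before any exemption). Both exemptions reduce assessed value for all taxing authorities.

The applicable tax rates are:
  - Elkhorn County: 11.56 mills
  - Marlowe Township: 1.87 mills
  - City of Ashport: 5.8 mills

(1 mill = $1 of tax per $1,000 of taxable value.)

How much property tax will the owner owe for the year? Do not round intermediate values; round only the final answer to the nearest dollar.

Assessed value = $1,111,160 × 0.82 = $911,151.2
Disabled-veteran exemption = min($24,000, 10% × $911,151.2) = min($24,000, $91,115.12) = $24,000 (dollar cap binds)
Taxable value = $911,151.2 − $135,000 − $24,000 = $752,151.2
Elkhorn County: $752,151.2 × 0.01156 = $8,694.867872
Marlowe Township: $752,151.2 × 0.00187 = $1,406.522744
City of Ashport: $752,151.2 × 0.0058 = $4,362.47696
Total = $14,463.867576

$14,464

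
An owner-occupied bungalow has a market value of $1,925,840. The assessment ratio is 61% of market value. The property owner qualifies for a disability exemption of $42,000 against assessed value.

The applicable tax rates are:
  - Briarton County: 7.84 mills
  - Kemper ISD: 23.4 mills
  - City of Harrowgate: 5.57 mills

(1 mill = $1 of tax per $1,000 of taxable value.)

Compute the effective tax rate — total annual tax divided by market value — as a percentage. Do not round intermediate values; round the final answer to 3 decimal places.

2.165%

Assessed value = $1,925,840 × 0.61 = $1,174,762.4
Taxable value = $1,174,762.4 − $42,000 = $1,132,762.4
Briarton County: $1,132,762.4 × 0.00784 = $8,880.857216
Kemper ISD: $1,132,762.4 × 0.0234 = $26,506.64016
City of Harrowgate: $1,132,762.4 × 0.00557 = $6,309.486568
Total tax = $41,696.983944
Effective rate = $41,696.983944 ÷ $1,925,840 = 2.165% of market value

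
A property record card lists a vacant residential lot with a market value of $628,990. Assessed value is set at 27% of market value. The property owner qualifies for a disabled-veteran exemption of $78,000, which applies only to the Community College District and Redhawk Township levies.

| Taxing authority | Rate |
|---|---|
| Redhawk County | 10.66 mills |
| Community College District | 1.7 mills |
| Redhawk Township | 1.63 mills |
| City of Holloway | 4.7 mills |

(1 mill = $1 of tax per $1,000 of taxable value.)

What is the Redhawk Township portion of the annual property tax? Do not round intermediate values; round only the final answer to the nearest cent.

$149.68

Assessed value = $628,990 × 0.27 = $169,827.3
Redhawk Township taxable value = $169,827.3 − $78,000 = $91,827.3
Redhawk Township levy = $91,827.3 × 0.00163 = $149.678499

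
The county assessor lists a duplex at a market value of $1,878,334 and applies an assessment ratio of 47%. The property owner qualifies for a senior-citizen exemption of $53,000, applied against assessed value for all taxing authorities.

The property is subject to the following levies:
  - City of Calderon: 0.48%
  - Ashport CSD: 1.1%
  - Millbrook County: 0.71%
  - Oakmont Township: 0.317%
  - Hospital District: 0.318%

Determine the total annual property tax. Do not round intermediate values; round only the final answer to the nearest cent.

Assessed value = $1,878,334 × 0.47 = $882,816.98
Taxable value = $882,816.98 − $53,000 = $829,816.98
City of Calderon: $829,816.98 × 0.0048 = $3,983.121504
Ashport CSD: $829,816.98 × 0.011 = $9,127.98678
Millbrook County: $829,816.98 × 0.0071 = $5,891.700558
Oakmont Township: $829,816.98 × 0.00317 = $2,630.5198266
Hospital District: $829,816.98 × 0.00318 = $2,638.8179964
Total = $3,983.121504 + $9,127.98678 + $5,891.700558 + $2,630.5198266 + $2,638.8179964 = $24,272.146665

$24,272.15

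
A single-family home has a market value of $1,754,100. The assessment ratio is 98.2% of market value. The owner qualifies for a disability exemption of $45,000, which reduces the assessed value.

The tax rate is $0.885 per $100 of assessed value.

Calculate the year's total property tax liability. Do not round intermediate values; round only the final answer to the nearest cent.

Assessed value = $1,754,100 × 0.982 = $1,722,526.2
Taxable value = $1,722,526.2 − $45,000 = $1,677,526.2
Tax = $1,677,526.2 × 0.00885 = $14,846.10687

$14,846.11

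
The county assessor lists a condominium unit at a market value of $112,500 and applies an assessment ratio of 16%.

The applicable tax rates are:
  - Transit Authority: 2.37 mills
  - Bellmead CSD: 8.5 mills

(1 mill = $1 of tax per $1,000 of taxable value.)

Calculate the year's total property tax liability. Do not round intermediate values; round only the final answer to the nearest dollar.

$196

Assessed value = $112,500 × 0.16 = $18,000
Transit Authority: $18,000 × 0.00237 = $42.66
Bellmead CSD: $18,000 × 0.0085 = $153
Total = $42.66 + $153 = $195.66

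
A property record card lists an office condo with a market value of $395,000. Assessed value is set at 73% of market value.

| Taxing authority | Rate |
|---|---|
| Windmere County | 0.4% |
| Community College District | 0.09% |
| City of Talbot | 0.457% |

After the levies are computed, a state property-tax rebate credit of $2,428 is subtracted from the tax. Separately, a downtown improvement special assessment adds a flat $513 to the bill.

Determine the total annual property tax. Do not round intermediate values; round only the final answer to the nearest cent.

$815.67

Assessed value = $395,000 × 0.73 = $288,350
Windmere County: $288,350 × 0.004 = $1,153.4
Community College District: $288,350 × 0.0009 = $259.515
City of Talbot: $288,350 × 0.00457 = $1,317.7595
Levies subtotal = $2,730.6745
After credit = $2,730.6745 − $2,428 = $302.6745
Total = $302.6745 + $513 = $815.6745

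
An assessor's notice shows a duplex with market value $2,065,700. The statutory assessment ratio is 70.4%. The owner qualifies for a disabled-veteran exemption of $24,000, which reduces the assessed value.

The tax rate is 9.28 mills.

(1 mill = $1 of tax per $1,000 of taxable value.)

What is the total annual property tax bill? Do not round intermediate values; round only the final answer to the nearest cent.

$13,272.75

Assessed value = $2,065,700 × 0.704 = $1,454,252.8
Taxable value = $1,454,252.8 − $24,000 = $1,430,252.8
Tax = $1,430,252.8 × 0.00928 = $13,272.745984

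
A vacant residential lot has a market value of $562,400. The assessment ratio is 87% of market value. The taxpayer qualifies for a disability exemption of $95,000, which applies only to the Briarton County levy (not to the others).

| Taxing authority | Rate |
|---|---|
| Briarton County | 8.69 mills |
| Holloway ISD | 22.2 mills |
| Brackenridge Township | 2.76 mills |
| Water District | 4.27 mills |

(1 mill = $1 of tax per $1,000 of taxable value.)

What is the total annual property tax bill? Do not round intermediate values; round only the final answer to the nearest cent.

$17,728.25

Assessed value = $562,400 × 0.87 = $489,288
Briarton County: ($489,288 − $95,000) × 0.00869 = $394,288 × 0.00869 = $3,426.36272
Holloway ISD: $489,288 × 0.0222 = $10,862.1936
Brackenridge Township: $489,288 × 0.00276 = $1,350.43488
Water District: $489,288 × 0.00427 = $2,089.25976
Total = $17,728.25096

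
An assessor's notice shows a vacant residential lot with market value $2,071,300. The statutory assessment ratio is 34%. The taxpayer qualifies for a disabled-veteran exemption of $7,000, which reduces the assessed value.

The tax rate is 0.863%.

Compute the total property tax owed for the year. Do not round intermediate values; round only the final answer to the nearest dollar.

Assessed value = $2,071,300 × 0.34 = $704,242
Taxable value = $704,242 − $7,000 = $697,242
Tax = $697,242 × 0.00863 = $6,017.19846

$6,017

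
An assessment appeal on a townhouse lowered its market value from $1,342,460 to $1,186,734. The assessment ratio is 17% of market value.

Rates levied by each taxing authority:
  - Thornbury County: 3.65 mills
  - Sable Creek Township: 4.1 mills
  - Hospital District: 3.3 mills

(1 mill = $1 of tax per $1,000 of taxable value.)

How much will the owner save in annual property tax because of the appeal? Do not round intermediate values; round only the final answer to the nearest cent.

Old assessed value = $1,342,460 × 0.17 = $228,218.2
New assessed value = $1,186,734 × 0.17 = $201,744.78
Combined rate = 0.00365 + 0.0041 + 0.0033 = 0.01105
Old tax = $228,218.2 × 0.01105 = $2,521.81111
New tax = $201,744.78 × 0.01105 = $2,229.279819
Reduction = $2,521.81111 − $2,229.279819 = $292.531291

$292.53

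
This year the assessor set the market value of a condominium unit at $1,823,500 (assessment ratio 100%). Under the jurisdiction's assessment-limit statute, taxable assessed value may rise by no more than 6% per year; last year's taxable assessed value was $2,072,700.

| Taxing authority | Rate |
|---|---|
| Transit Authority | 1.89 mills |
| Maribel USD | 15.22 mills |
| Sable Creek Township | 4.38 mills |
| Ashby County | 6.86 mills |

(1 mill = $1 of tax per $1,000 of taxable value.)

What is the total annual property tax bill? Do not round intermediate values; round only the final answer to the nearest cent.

Uncapped assessed value = $1,823,500 × 1 = $1,823,500
Cap limit = $2,072,700 × 1.06 = $2,197,062
Taxable assessed value = min($1,823,500, $2,197,062) = $1,823,500 (cap does not bind)
Transit Authority: $1,823,500 × 0.00189 = $3,446.415
Maribel USD: $1,823,500 × 0.01522 = $27,753.67
Sable Creek Township: $1,823,500 × 0.00438 = $7,986.93
Ashby County: $1,823,500 × 0.00686 = $12,509.21
Total = $51,696.225

$51,696.23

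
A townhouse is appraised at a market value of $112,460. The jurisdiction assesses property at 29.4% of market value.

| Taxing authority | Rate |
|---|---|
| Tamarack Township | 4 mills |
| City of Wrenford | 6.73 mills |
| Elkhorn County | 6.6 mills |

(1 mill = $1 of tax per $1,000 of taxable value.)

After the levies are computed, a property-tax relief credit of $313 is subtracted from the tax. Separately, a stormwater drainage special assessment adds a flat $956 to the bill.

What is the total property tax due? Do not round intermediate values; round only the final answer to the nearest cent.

Assessed value = $112,460 × 0.294 = $33,063.24
Tamarack Township: $33,063.24 × 0.004 = $132.25296
City of Wrenford: $33,063.24 × 0.00673 = $222.5156052
Elkhorn County: $33,063.24 × 0.0066 = $218.217384
Levies subtotal = $572.9859492
After credit = $572.9859492 − $313 = $259.9859492
Total = $259.9859492 + $956 = $1,215.9859492

$1,215.99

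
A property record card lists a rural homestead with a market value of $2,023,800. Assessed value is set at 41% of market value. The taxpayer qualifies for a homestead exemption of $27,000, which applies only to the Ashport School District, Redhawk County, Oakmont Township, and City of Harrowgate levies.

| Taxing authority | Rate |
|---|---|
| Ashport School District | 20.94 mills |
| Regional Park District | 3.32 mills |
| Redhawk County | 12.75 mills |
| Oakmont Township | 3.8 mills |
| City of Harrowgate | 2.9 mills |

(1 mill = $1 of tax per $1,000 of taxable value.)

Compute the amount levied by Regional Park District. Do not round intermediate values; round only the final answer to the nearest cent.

Assessed value = $2,023,800 × 0.41 = $829,758
Regional Park District taxable value = $829,758 (exemption does not apply)
Regional Park District levy = $829,758 × 0.00332 = $2,754.79656

$2,754.80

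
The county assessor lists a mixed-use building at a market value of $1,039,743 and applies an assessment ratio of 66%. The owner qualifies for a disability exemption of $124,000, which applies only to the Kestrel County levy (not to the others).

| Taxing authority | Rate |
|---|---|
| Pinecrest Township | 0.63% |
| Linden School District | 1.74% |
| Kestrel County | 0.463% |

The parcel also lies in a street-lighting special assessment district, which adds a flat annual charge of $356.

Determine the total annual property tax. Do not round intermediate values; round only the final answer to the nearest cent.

$19,222.79

Assessed value = $1,039,743 × 0.66 = $686,230.38
Pinecrest Township: $686,230.38 × 0.0063 = $4,323.251394
Linden School District: $686,230.38 × 0.0174 = $11,940.408612
Kestrel County: ($686,230.38 − $124,000) × 0.00463 = $562,230.38 × 0.00463 = $2,603.1266594
Levies subtotal = $18,866.7866654
Total = $18,866.7866654 + $356 = $19,222.7866654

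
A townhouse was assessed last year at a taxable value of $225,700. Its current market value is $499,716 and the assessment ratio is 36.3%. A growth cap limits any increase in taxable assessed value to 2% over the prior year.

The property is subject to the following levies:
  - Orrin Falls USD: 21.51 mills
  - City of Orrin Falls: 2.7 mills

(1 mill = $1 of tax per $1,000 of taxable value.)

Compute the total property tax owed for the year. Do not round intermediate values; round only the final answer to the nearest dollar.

Uncapped assessed value = $499,716 × 0.363 = $181,396.908
Cap limit = $225,700 × 1.02 = $230,214
Taxable assessed value = min($181,396.908, $230,214) = $181,396.908 (cap does not bind)
Orrin Falls USD: $181,396.908 × 0.02151 = $3,901.84749108
City of Orrin Falls: $181,396.908 × 0.0027 = $489.7716516
Total = $4,391.61914268

$4,392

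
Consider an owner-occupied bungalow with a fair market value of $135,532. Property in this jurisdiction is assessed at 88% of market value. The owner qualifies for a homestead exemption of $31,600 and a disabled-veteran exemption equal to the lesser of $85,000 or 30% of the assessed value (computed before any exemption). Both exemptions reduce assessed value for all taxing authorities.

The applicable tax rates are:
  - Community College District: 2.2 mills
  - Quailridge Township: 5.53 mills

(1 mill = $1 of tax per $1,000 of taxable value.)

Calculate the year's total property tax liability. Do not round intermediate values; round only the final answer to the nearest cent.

Assessed value = $135,532 × 0.88 = $119,268.16
Disabled-veteran exemption = min($85,000, 30% × $119,268.16) = min($85,000, $35,780.448) = $35,780.448 (percentage binds)
Taxable value = $119,268.16 − $31,600 − $35,780.448 = $51,887.712
Community College District: $51,887.712 × 0.0022 = $114.1529664
Quailridge Township: $51,887.712 × 0.00553 = $286.93904736
Total = $401.09201376

$401.09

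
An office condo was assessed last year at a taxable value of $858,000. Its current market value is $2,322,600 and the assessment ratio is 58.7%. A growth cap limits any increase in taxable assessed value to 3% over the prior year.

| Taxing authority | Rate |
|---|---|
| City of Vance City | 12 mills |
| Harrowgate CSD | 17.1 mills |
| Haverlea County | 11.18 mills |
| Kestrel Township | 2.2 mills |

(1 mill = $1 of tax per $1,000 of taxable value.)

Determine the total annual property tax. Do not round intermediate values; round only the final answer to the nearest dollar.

$37,541

Uncapped assessed value = $2,322,600 × 0.587 = $1,363,366.2
Cap limit = $858,000 × 1.03 = $883,740
Taxable assessed value = min($1,363,366.2, $883,740) = $883,740 (cap binds)
City of Vance City: $883,740 × 0.012 = $10,604.88
Harrowgate CSD: $883,740 × 0.0171 = $15,111.954
Haverlea County: $883,740 × 0.01118 = $9,880.2132
Kestrel Township: $883,740 × 0.0022 = $1,944.228
Total = $37,541.2752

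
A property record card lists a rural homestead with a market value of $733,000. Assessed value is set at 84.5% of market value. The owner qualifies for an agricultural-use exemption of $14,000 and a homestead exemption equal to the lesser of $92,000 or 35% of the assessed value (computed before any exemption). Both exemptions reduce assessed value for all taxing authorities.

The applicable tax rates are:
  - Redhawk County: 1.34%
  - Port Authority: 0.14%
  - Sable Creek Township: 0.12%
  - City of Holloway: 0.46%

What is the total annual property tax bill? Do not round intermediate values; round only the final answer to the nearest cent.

Assessed value = $733,000 × 0.845 = $619,385
Homestead exemption = min($92,000, 35% × $619,385) = min($92,000, $216,784.75) = $92,000 (dollar cap binds)
Taxable value = $619,385 − $14,000 − $92,000 = $513,385
Redhawk County: $513,385 × 0.0134 = $6,879.359
Port Authority: $513,385 × 0.0014 = $718.739
Sable Creek Township: $513,385 × 0.0012 = $616.062
City of Holloway: $513,385 × 0.0046 = $2,361.571
Total = $10,575.731

$10,575.73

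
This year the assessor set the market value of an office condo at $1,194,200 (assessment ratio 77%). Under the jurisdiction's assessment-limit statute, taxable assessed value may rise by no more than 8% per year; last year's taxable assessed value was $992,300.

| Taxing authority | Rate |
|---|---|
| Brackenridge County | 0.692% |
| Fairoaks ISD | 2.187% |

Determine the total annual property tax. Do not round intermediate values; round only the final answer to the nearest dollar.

Uncapped assessed value = $1,194,200 × 0.77 = $919,534
Cap limit = $992,300 × 1.08 = $1,071,684
Taxable assessed value = min($919,534, $1,071,684) = $919,534 (cap does not bind)
Brackenridge County: $919,534 × 0.00692 = $6,363.17528
Fairoaks ISD: $919,534 × 0.02187 = $20,110.20858
Total = $26,473.38386

$26,473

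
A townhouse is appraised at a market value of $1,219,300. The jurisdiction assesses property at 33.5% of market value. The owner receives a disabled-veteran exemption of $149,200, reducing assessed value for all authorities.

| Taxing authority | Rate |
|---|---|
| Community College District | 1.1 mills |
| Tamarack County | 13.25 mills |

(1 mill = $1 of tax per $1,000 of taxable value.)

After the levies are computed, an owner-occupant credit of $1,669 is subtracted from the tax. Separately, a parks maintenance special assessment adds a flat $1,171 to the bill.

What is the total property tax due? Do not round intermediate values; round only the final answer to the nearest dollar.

Assessed value = $1,219,300 × 0.335 = $408,465.5
Taxable value = $408,465.5 − $149,200 = $259,265.5
Community College District: $259,265.5 × 0.0011 = $285.19205
Tamarack County: $259,265.5 × 0.01325 = $3,435.267875
Levies subtotal = $3,720.459925
After credit = $3,720.459925 − $1,669 = $2,051.459925
Total = $2,051.459925 + $1,171 = $3,222.459925

$3,222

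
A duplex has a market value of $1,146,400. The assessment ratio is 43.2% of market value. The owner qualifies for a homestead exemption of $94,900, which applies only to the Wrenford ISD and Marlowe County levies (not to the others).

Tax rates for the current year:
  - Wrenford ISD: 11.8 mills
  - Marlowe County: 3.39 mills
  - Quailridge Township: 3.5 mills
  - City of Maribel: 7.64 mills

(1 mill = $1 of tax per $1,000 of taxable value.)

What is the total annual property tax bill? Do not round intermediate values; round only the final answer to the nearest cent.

$11,598.26

Assessed value = $1,146,400 × 0.432 = $495,244.8
Wrenford ISD: ($495,244.8 − $94,900) × 0.0118 = $400,344.8 × 0.0118 = $4,724.06864
Marlowe County: ($495,244.8 − $94,900) × 0.00339 = $400,344.8 × 0.00339 = $1,357.168872
Quailridge Township: $495,244.8 × 0.0035 = $1,733.3568
City of Maribel: $495,244.8 × 0.00764 = $3,783.670272
Total = $11,598.264584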